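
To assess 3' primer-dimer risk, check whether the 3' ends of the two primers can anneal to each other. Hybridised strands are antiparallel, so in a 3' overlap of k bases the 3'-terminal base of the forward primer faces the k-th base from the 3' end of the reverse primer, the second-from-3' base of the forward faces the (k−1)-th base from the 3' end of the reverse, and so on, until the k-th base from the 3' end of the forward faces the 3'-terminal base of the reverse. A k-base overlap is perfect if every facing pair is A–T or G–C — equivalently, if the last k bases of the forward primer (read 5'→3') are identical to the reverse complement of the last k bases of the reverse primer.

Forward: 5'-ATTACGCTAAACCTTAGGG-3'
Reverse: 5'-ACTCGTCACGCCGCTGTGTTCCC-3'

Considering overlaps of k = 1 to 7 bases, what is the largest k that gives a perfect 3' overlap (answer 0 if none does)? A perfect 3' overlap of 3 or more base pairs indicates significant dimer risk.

Longest perfect overlap: 3 complementary base pairs; significant dimer risk (threshold 3).

Last 7 bases (5'→3') — forward …CTTAGGG, reverse …TGTTCCC.
Reverse complement of the reverse primer's last 7 bases: GGGAACA; its first k bases are the reverse complement of the reverse primer's last k bases, so a perfect k-base overlap needs the forward primer's last k bases to equal them.
Comparing (forward last k vs required): k=1: G vs G ✓; k=2: GG vs GG ✓; k=3: GGG vs GGG ✓; k=4: AGGG vs GGGA ✗; k=5: TAGGG vs GGGAA ✗; k=6: TTAGGG vs GGGAAC ✗; k=7: CTTAGGG vs GGGAACA ✗.
Perfect overlaps at k = 1, 2, 3; the largest is 3.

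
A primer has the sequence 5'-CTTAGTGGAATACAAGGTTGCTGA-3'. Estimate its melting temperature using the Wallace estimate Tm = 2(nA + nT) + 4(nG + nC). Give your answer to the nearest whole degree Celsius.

Base counts: A=7, T=7, G=7, C=3 (length 24).
Tm = 2·(7+7) + 4·(7+3) = 2·14 + 4·10 = 28 + 40 = 68°C.

68°C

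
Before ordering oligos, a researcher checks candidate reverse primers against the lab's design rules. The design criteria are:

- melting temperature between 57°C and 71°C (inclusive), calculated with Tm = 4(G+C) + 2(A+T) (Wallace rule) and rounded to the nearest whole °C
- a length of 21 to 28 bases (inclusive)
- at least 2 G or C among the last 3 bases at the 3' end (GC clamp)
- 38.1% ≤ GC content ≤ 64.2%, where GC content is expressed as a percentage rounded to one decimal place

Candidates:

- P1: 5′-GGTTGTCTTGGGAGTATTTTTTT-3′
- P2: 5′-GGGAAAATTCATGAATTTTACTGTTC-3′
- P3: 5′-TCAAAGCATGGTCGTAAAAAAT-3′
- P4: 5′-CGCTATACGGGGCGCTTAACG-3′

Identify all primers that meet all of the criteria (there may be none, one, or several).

P1 (23 nt, A=2 T=13 G=7 C=1): Tm = 2·15 + 4·8 = 62°C ✓; length 23 ✓; 3' end TTT has 0 G/C, need ≥2 ✗; GC 8/23 = 34.8%, outside 38.1–64.2% ✗ — fails.
P2 (26 nt, A=8 T=10 G=5 C=3): Tm = 2·18 + 4·8 = 68°C ✓; length 26 ✓; 3' end TTC has 1 G/C, need ≥2 ✗; GC 8/26 = 30.8%, outside 38.1–64.2% ✗ — fails.
P3 (22 nt, A=10 T=5 G=4 C=3): Tm = 2·15 + 4·7 = 58°C ✓; length 22 ✓; 3' end AAT has 0 G/C, need ≥2 ✗; GC 7/22 = 31.8%, outside 38.1–64.2% ✗ — fails.
P4 (21 nt, A=4 T=4 G=7 C=6): Tm = 2·8 + 4·13 = 68°C ✓; length 21 ✓; 3' end ACG has 2 G/C ✓; GC 13/21 = 61.9% ✓ — passes.

P4 only.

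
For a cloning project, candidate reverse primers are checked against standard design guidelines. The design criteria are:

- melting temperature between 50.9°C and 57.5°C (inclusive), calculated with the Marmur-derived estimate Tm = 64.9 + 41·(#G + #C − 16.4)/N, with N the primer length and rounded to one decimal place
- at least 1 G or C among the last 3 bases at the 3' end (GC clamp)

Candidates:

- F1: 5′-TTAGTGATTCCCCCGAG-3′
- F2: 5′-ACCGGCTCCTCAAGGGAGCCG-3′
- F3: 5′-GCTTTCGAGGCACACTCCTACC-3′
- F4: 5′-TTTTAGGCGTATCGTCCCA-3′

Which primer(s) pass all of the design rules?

F1 (17 nt, A=3 T=5 G=4 C=5): Tm = 64.9 + 41·(9 − 16.4)/17 = 47.1°C, outside 50.9–57.5°C ✗; 3' end GAG has 2 G/C ✓ — fails.
F2 (21 nt, A=4 T=2 G=7 C=8): Tm = 64.9 + 41·(15 − 16.4)/21 = 62.2°C, outside 50.9–57.5°C ✗; 3' end CCG has 3 G/C ✓ — fails.
F3 (22 nt, A=4 T=5 G=4 C=9): Tm = 64.9 + 41·(13 − 16.4)/22 = 58.6°C, outside 50.9–57.5°C ✗; 3' end ACC has 2 G/C ✓ — fails.
F4 (19 nt, A=3 T=7 G=4 C=5): Tm = 64.9 + 41·(9 − 16.4)/19 = 48.9°C, outside 50.9–57.5°C ✗; 3' end CCA has 2 G/C ✓ — fails.

None of the candidates satisfy all criteria.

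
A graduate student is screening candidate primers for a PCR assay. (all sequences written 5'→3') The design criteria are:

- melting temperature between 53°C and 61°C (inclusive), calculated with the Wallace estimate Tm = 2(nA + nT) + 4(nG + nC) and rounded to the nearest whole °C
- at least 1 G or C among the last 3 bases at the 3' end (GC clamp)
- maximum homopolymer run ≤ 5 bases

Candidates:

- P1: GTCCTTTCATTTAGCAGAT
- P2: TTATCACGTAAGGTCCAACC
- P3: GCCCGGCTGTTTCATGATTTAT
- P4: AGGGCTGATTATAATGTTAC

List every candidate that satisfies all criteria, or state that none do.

P2 and P4.

P1 (19 nt, A=4 T=8 G=3 C=4): Tm = 2·12 + 4·7 = 52°C, outside 53–61°C ✗; 3' end GAT has 1 G/C ✓; longest run = 3 ✓ — fails.
P2 (20 nt, A=6 T=5 G=3 C=6): Tm = 2·11 + 4·9 = 58°C ✓; 3' end ACC has 2 G/C ✓; longest run = 2 ✓ — passes.
P3 (22 nt, A=3 T=9 G=5 C=5): Tm = 2·12 + 4·10 = 64°C, outside 53–61°C ✗; 3' end TAT has 0 G/C, need ≥1 ✗; longest run = 3 ✓ — fails.
P4 (20 nt, A=6 T=7 G=5 C=2): Tm = 2·13 + 4·7 = 54°C ✓; 3' end TAC has 1 G/C ✓; longest run = 3 ✓ — passes.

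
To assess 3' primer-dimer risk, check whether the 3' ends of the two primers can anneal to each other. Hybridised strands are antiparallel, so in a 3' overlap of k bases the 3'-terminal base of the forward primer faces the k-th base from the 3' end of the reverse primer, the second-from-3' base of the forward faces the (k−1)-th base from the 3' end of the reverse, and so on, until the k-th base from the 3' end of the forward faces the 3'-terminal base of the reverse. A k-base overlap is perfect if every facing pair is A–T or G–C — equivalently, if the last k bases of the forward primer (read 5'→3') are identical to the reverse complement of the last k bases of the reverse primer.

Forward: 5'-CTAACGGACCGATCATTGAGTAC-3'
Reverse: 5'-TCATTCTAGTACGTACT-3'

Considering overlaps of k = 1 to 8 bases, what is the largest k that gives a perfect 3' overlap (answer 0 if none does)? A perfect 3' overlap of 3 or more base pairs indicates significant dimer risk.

Last 8 bases (5'→3') — forward …TTGAGTAC, reverse …TACGTACT.
Reverse complement of the reverse primer's last 8 bases: AGTACGTA; its first k bases are the reverse complement of the reverse primer's last k bases, so a perfect k-base overlap needs the forward primer's last k bases to equal them.
Comparing (forward last k vs required): k=1: C vs A ✗; k=2: AC vs AG ✗; k=3: TAC vs AGT ✗; k=4: GTAC vs AGTA ✗; k=5: AGTAC vs AGTAC ✓; k=6: GAGTAC vs AGTACG ✗; k=7: TGAGTAC vs AGTACGT ✗; k=8: TTGAGTAC vs AGTACGTA ✗.
Only k = 5 is perfect, so the longest perfect 3' overlap is 5.

Longest perfect overlap: 5 complementary base pairs; significant dimer risk (threshold 3).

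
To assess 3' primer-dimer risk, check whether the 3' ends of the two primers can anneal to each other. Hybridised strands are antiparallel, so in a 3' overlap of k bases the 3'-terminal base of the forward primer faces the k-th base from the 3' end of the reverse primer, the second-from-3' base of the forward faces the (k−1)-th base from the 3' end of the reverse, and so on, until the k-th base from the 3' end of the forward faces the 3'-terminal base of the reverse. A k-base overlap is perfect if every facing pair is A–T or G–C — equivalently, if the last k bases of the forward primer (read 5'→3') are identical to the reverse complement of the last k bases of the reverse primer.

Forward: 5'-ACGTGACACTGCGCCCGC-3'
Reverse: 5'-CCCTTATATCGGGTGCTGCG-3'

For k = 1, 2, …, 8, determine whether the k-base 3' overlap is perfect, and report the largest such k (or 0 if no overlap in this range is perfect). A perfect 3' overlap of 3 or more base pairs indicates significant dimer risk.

Longest perfect overlap: 3 complementary base pairs; significant dimer risk (threshold 3).

Last 8 bases (5'→3') — forward …GCGCCCGC, reverse …GTGCTGCG.
Reverse complement of the reverse primer's last 8 bases: CGCAGCAC; its first k bases are the reverse complement of the reverse primer's last k bases, so a perfect k-base overlap needs the forward primer's last k bases to equal them.
Comparing (forward last k vs required): k=1: C vs C ✓; k=2: GC vs CG ✗; k=3: CGC vs CGC ✓; k=4: CCGC vs CGCA ✗; k=5: CCCGC vs CGCAG ✗; k=6: GCCCGC vs CGCAGC ✗; k=7: CGCCCGC vs CGCAGCA ✗; k=8: GCGCCCGC vs CGCAGCAC ✗.
Perfect overlaps at k = 1, 3; the largest is 3.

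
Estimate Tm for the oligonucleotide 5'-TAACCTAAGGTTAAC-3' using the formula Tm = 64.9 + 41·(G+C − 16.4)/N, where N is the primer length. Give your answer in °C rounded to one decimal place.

33.7°C

Base counts: A=6, T=4, G=2, C=3; G+C = 5, N = 15.
Tm = 64.9 + 41·(5 − 16.4)/15 = 64.9 + -467.40/15 = 33.7°C.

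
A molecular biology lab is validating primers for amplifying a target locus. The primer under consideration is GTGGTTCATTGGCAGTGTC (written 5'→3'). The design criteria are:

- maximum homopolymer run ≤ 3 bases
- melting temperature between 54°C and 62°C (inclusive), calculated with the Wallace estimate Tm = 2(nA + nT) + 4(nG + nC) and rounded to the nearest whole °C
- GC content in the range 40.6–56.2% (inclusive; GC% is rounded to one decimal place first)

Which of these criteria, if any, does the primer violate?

Meets all criteria.

Base counts: A=2, T=7, G=7, C=3 (length 19).
homopolymer run: longest run = 2 ✓
Tm: Tm = 2·9 + 4·10 = 58°C ✓
GC content: GC 10/19 = 52.6% ✓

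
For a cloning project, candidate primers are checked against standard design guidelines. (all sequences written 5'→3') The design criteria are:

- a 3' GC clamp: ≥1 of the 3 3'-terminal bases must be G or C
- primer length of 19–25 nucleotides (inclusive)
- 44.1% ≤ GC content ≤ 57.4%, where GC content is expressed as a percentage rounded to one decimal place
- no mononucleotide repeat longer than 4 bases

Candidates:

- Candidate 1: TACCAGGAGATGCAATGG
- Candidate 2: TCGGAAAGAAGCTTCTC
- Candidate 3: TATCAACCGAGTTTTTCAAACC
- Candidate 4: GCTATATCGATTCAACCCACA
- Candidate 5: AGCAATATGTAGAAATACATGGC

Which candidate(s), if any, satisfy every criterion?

Candidate 1 (18 nt, A=6 T=3 G=6 C=3): 3' end TGG has 2 G/C ✓; length 18, outside 19–25 ✗; GC 9/18 = 50.0% ✓; longest run = 2 ✓ — fails.
Candidate 2 (17 nt, A=5 T=4 G=4 C=4): 3' end CTC has 2 G/C ✓; length 17, outside 19–25 ✗; GC 8/17 = 47.1% ✓; longest run = 3 ✓ — fails.
Candidate 3 (22 nt, A=7 T=7 G=2 C=6): 3' end ACC has 2 G/C ✓; length 22 ✓; GC 8/22 = 36.4%, outside 44.1–57.4% ✗; longest run = 5, exceeds 4 ✗ — fails.
Candidate 4 (21 nt, A=7 T=5 G=2 C=7): 3' end ACA has 1 G/C ✓; length 21 ✓; GC 9/21 = 42.9%, outside 44.1–57.4% ✗; longest run = 3 ✓ — fails.
Candidate 5 (23 nt, A=10 T=5 G=5 C=3): 3' end GGC has 3 G/C ✓; length 23 ✓; GC 8/23 = 34.8%, outside 44.1–57.4% ✗; longest run = 3 ✓ — fails.

None of the candidates satisfy all criteria.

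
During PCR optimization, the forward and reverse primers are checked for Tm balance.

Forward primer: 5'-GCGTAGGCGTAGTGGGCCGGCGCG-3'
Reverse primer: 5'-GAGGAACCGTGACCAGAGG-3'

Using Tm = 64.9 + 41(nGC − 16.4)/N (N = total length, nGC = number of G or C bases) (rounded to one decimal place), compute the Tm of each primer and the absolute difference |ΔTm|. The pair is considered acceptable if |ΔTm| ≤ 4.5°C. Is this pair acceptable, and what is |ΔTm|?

Forward: G+C = 19, N = 24 → Tm = 64.9 + 41·(19 − 16.4)/24 = 69.3°C.
Reverse: G+C = 12, N = 19 → Tm = 64.9 + 41·(12 − 16.4)/19 = 55.4°C.
|ΔTm| = |69.3 − 55.4| = 13.9°C, > 4.5°C.

|ΔTm| = 13.9°C; the pair is not acceptable.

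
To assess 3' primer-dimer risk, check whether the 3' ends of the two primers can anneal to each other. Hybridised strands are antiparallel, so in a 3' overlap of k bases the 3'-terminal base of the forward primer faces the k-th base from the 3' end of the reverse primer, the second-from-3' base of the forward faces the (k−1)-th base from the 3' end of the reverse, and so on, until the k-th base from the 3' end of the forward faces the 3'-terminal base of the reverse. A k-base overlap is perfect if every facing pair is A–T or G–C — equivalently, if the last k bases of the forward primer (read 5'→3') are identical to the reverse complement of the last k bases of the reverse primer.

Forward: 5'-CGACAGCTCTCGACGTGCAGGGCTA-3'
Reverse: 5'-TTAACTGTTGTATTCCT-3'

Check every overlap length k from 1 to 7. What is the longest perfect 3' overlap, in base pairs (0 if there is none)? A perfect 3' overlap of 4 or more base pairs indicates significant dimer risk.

Longest perfect overlap: 1 complementary base pair; below the dimer-risk threshold (threshold 4).

Last 7 bases (5'→3') — forward …AGGGCTA, reverse …TATTCCT.
Reverse complement of the reverse primer's last 7 bases: AGGAATA; its first k bases are the reverse complement of the reverse primer's last k bases, so a perfect k-base overlap needs the forward primer's last k bases to equal them.
Comparing (forward last k vs required): k=1: A vs A ✓; k=2: TA vs AG ✗; k=3: CTA vs AGG ✗; k=4: GCTA vs AGGA ✗; k=5: GGCTA vs AGGAA ✗; k=6: GGGCTA vs AGGAAT ✗; k=7: AGGGCTA vs AGGAATA ✗.
Only k = 1 is perfect, so the longest perfect 3' overlap is 1.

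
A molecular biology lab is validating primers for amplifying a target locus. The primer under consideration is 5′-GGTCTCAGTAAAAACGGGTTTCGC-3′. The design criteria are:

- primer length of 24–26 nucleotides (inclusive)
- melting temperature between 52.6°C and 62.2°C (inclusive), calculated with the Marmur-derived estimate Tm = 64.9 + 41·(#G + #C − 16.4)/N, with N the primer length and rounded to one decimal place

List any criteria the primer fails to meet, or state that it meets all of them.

Base counts: A=6, T=6, G=7, C=5 (length 24).
length: length 24 ✓
Tm: Tm = 64.9 + 41·(12 − 16.4)/24 = 57.4°C ✓

Meets all criteria.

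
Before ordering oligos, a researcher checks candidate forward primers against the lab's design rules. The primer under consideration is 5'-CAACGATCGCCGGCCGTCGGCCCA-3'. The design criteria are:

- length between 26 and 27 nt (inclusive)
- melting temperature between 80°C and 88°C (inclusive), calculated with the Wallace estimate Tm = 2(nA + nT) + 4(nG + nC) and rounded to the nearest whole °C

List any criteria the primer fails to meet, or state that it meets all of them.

Base counts: A=4, T=2, G=7, C=11 (length 24).
length: length 24, outside 26–27 ✗
Tm: Tm = 2·6 + 4·18 = 84°C ✓

Fails: length.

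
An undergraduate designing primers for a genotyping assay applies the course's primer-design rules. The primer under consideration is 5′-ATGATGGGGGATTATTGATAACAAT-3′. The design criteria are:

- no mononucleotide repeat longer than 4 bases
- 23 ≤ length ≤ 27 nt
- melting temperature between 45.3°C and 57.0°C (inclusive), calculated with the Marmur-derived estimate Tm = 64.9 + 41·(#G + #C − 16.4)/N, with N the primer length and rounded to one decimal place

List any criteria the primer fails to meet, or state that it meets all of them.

Fails: homopolymer run.

Base counts: A=9, T=8, G=7, C=1 (length 25).
homopolymer run: longest run = 5, exceeds 4 ✗
length: length 25 ✓
Tm: Tm = 64.9 + 41·(8 − 16.4)/25 = 51.1°C ✓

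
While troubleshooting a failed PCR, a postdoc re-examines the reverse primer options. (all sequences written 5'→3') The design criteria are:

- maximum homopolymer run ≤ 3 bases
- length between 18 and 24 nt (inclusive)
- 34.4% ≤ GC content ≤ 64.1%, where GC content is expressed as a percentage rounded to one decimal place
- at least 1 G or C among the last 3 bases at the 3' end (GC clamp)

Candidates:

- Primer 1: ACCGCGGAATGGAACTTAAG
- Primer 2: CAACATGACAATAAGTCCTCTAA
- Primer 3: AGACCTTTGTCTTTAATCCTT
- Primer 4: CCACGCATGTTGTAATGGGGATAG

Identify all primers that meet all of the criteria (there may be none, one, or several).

Primer 1 only.

Primer 1 (20 nt, A=7 T=3 G=6 C=4): longest run = 2 ✓; length 20 ✓; GC 10/20 = 50.0% ✓; 3' end AAG has 1 G/C ✓ — passes.
Primer 2 (23 nt, A=10 T=5 G=2 C=6): longest run = 2 ✓; length 23 ✓; GC 8/23 = 34.8% ✓; 3' end TAA has 0 G/C, need ≥1 ✗ — fails.
Primer 3 (21 nt, A=4 T=10 G=2 C=5): longest run = 3 ✓; length 21 ✓; GC 7/21 = 33.3%, outside 34.4–64.1% ✗; 3' end CTT has 1 G/C ✓ — fails.
Primer 4 (24 nt, A=6 T=6 G=8 C=4): longest run = 4, exceeds 3 ✗; length 24 ✓; GC 12/24 = 50.0% ✓; 3' end TAG has 1 G/C ✓ — fails.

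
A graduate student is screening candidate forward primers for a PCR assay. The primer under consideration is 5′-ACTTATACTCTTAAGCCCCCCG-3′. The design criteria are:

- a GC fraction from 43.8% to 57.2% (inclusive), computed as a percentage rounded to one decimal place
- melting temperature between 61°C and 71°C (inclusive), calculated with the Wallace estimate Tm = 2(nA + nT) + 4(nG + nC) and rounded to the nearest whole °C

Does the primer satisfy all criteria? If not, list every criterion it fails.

Meets all criteria.

Base counts: A=5, T=6, G=2, C=9 (length 22).
GC content: GC 11/22 = 50.0% ✓
Tm: Tm = 2·11 + 4·11 = 66°C ✓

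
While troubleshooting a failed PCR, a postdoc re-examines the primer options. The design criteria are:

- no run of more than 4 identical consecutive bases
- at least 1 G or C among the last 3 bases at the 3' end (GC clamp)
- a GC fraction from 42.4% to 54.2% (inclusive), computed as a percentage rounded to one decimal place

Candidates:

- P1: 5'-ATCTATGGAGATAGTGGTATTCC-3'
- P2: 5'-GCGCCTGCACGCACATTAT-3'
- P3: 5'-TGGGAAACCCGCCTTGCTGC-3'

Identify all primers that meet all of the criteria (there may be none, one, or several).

None of the candidates satisfy all criteria.

P1 (23 nt, A=6 T=8 G=6 C=3): longest run = 2 ✓; 3' end TCC has 2 G/C ✓; GC 9/23 = 39.1%, outside 42.4–54.2% ✗ — fails.
P2 (19 nt, A=4 T=4 G=4 C=7): longest run = 2 ✓; 3' end TAT has 0 G/C, need ≥1 ✗; GC 11/19 = 57.9%, outside 42.4–54.2% ✗ — fails.
P3 (20 nt, A=3 T=4 G=6 C=7): longest run = 3 ✓; 3' end TGC has 2 G/C ✓; GC 13/20 = 65.0%, outside 42.4–54.2% ✗ — fails.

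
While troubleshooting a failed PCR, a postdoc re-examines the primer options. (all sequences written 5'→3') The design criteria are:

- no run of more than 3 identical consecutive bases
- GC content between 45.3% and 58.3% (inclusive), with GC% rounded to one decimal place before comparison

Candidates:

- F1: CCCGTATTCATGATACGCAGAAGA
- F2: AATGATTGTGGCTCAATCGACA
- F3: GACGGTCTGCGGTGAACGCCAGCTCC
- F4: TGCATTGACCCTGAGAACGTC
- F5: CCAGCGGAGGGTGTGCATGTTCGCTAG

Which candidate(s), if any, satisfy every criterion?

F1 and F4.

F1 (24 nt, A=8 T=5 G=5 C=6): longest run = 3 ✓; GC 11/24 = 45.8% ✓ — passes.
F2 (22 nt, A=7 T=6 G=5 C=4): longest run = 2 ✓; GC 9/22 = 40.9%, outside 45.3–58.3% ✗ — fails.
F3 (26 nt, A=4 T=4 G=9 C=9): longest run = 2 ✓; GC 18/26 = 69.2%, outside 45.3–58.3% ✗ — fails.
F4 (21 nt, A=5 T=5 G=5 C=6): longest run = 3 ✓; GC 11/21 = 52.4% ✓ — passes.
F5 (27 nt, A=4 T=6 G=11 C=6): longest run = 3 ✓; GC 17/27 = 63.0%, outside 45.3–58.3% ✗ — fails.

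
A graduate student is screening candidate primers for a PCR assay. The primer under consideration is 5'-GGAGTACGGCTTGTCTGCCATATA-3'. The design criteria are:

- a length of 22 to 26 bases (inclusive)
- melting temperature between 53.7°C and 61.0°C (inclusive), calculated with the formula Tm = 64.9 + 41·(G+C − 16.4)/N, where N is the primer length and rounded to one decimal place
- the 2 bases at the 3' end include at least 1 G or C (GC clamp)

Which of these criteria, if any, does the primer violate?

Fails: GC clamp.

Base counts: A=5, T=7, G=7, C=5 (length 24).
length: length 24 ✓
Tm: Tm = 64.9 + 41·(12 − 16.4)/24 = 57.4°C ✓
GC clamp: 3' end TA has 0 G/C, need ≥1 ✗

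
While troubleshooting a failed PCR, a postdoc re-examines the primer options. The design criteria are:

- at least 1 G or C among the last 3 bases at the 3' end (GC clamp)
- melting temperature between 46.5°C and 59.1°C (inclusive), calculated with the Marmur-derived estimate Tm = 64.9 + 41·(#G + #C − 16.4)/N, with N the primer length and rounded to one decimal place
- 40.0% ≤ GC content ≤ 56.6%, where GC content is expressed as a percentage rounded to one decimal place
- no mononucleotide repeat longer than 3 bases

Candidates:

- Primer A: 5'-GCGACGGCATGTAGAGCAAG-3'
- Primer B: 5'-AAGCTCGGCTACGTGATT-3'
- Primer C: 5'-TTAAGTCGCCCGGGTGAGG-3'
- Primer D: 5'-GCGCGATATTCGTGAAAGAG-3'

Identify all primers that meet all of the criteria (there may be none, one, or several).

Primer D only.

Primer A (20 nt, A=6 T=2 G=8 C=4): 3' end AAG has 1 G/C ✓; Tm = 64.9 + 41·(12 − 16.4)/20 = 55.9°C ✓; GC 12/20 = 60.0%, outside 40.0–56.6% ✗; longest run = 2 ✓ — fails.
Primer B (18 nt, A=4 T=5 G=5 C=4): 3' end ATT has 0 G/C, need ≥1 ✗; Tm = 64.9 + 41·(9 − 16.4)/18 = 48.0°C ✓; GC 9/18 = 50.0% ✓; longest run = 2 ✓ — fails.
Primer C (19 nt, A=3 T=4 G=8 C=4): 3' end AGG has 2 G/C ✓; Tm = 64.9 + 41·(12 − 16.4)/19 = 55.4°C ✓; GC 12/19 = 63.2%, outside 40.0–56.6% ✗; longest run = 3 ✓ — fails.
Primer D (20 nt, A=6 T=4 G=7 C=3): 3' end GAG has 2 G/C ✓; Tm = 64.9 + 41·(10 − 16.4)/20 = 51.8°C ✓; GC 10/20 = 50.0% ✓; longest run = 3 ✓ — passes.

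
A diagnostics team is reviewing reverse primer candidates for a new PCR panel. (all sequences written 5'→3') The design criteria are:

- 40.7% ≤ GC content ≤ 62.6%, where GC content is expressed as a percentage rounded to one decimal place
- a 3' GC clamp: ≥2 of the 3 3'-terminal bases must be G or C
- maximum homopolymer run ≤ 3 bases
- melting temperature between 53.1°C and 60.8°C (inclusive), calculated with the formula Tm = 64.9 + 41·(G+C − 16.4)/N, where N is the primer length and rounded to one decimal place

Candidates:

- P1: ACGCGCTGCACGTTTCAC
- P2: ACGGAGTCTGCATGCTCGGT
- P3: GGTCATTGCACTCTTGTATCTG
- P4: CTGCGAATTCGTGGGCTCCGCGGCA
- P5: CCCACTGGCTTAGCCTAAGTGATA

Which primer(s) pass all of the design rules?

P1 (18 nt, A=3 T=4 G=4 C=7): GC 11/18 = 61.1% ✓; 3' end CAC has 2 G/C ✓; longest run = 3 ✓; Tm = 64.9 + 41·(11 − 16.4)/18 = 52.6°C, outside 53.1–60.8°C ✗ — fails.
P2 (20 nt, A=3 T=5 G=7 C=5): GC 12/20 = 60.0% ✓; 3' end GGT has 2 G/C ✓; longest run = 2 ✓; Tm = 64.9 + 41·(12 − 16.4)/20 = 55.9°C ✓ — passes.
P3 (22 nt, A=3 T=9 G=5 C=5): GC 10/22 = 45.5% ✓; 3' end CTG has 2 G/C ✓; longest run = 2 ✓; Tm = 64.9 + 41·(10 − 16.4)/22 = 53.0°C, outside 53.1–60.8°C ✗ — fails.
P4 (25 nt, A=3 T=5 G=9 C=8): GC 17/25 = 68.0%, outside 40.7–62.6% ✗; 3' end GCA has 2 G/C ✓; longest run = 3 ✓; Tm = 64.9 + 41·(17 − 16.4)/25 = 65.9°C, outside 53.1–60.8°C ✗ — fails.
P5 (24 nt, A=6 T=6 G=5 C=7): GC 12/24 = 50.0% ✓; 3' end ATA has 0 G/C, need ≥2 ✗; longest run = 3 ✓; Tm = 64.9 + 41·(12 − 16.4)/24 = 57.4°C ✓ — fails.

P2 only.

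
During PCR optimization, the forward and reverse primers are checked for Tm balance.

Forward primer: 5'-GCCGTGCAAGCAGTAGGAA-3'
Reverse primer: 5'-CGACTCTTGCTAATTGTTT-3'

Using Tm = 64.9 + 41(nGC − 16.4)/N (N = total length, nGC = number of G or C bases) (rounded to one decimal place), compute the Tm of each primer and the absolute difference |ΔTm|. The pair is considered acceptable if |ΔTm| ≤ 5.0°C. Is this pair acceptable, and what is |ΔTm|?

Forward: G+C = 11, N = 19 → Tm = 64.9 + 41·(11 − 16.4)/19 = 53.2°C.
Reverse: G+C = 7, N = 19 → Tm = 64.9 + 41·(7 − 16.4)/19 = 44.6°C.
|ΔTm| = |53.2 − 44.6| = 8.6°C, > 5.0°C.

|ΔTm| = 8.6°C; the pair is not acceptable.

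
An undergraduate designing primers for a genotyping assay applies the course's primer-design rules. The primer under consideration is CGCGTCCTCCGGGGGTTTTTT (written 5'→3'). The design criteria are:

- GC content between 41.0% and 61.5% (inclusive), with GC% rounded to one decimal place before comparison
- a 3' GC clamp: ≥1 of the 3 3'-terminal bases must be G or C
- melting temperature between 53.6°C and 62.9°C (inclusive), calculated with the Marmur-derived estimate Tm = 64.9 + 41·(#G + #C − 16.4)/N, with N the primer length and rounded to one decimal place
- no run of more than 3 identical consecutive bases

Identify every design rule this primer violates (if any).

Fails: GC content, GC clamp, homopolymer run.

Base counts: A=0, T=8, G=7, C=6 (length 21).
GC content: GC 13/21 = 61.9%, outside 41.0–61.5% ✗
GC clamp: 3' end TTT has 0 G/C, need ≥1 ✗
Tm: Tm = 64.9 + 41·(13 − 16.4)/21 = 58.3°C ✓
homopolymer run: longest run = 6, exceeds 3 ✗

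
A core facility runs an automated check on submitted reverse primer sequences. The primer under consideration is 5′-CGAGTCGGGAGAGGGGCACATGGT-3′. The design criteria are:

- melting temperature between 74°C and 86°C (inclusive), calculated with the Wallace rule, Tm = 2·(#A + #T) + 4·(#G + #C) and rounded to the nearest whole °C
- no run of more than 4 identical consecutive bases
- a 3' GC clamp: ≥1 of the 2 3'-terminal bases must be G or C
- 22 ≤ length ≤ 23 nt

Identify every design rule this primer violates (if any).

Base counts: A=5, T=3, G=12, C=4 (length 24).
Tm: Tm = 2·8 + 4·16 = 80°C ✓
homopolymer run: longest run = 4 ✓
GC clamp: 3' end GT has 1 G/C ✓
length: length 24, outside 22–23 ✗

Fails: length.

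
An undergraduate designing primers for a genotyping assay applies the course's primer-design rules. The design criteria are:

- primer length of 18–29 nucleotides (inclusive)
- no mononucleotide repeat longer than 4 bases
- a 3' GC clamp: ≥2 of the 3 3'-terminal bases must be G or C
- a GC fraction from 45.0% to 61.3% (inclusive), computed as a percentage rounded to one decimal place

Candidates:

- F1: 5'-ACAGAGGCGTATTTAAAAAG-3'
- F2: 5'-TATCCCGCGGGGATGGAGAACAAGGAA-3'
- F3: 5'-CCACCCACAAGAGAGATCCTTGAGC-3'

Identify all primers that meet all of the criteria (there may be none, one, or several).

F3 only.

F1 (20 nt, A=9 T=4 G=5 C=2): length 20 ✓; longest run = 5, exceeds 4 ✗; 3' end AAG has 1 G/C, need ≥2 ✗; GC 7/20 = 35.0%, outside 45.0–61.3% ✗ — fails.
F2 (27 nt, A=9 T=3 G=10 C=5): length 27 ✓; longest run = 4 ✓; 3' end GAA has 1 G/C, need ≥2 ✗; GC 15/27 = 55.6% ✓ — fails.
F3 (25 nt, A=8 T=3 G=5 C=9): length 25 ✓; longest run = 3 ✓; 3' end AGC has 2 G/C ✓; GC 14/25 = 56.0% ✓ — passes.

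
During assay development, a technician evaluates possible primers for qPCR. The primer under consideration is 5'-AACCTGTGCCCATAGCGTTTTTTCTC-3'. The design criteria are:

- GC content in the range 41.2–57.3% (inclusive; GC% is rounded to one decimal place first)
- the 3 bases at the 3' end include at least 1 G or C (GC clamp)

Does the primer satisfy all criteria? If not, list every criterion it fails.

Meets all criteria.

Base counts: A=4, T=10, G=4, C=8 (length 26).
GC content: GC 12/26 = 46.2% ✓
GC clamp: 3' end CTC has 2 G/C ✓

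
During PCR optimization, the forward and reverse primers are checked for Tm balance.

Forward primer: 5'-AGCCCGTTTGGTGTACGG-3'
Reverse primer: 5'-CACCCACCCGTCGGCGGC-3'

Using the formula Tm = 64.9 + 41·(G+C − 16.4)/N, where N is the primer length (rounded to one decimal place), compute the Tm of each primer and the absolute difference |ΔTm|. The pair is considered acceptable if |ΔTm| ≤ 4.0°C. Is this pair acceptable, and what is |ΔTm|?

Forward: G+C = 11, N = 18 → Tm = 64.9 + 41·(11 − 16.4)/18 = 52.6°C.
Reverse: G+C = 15, N = 18 → Tm = 64.9 + 41·(15 − 16.4)/18 = 61.7°C.
|ΔTm| = |52.6 − 61.7| = 9.1°C, > 4.0°C.

|ΔTm| = 9.1°C; the pair is not acceptable.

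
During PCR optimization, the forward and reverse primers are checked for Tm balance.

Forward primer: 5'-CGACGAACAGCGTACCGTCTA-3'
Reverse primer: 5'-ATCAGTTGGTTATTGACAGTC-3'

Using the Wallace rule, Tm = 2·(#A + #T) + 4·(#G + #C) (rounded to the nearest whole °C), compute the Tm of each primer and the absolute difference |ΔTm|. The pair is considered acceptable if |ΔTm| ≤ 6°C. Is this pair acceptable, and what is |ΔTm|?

|ΔTm| = 8°C; the pair is not acceptable.

Forward: A=6 T=3 G=5 C=7 → Tm = 2·9 + 4·12 = 66°C.
Reverse: A=5 T=8 G=5 C=3 → Tm = 2·13 + 4·8 = 58°C.
|ΔTm| = |66 − 58| = 8°C, > 6°C.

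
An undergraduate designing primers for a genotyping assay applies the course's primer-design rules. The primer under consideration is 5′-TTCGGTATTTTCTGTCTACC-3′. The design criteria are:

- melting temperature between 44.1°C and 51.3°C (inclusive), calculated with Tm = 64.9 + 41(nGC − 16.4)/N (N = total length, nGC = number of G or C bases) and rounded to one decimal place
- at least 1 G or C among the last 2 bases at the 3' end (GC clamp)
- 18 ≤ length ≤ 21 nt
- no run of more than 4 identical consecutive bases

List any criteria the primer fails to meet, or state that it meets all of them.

Meets all criteria.

Base counts: A=2, T=10, G=3, C=5 (length 20).
Tm: Tm = 64.9 + 41·(8 − 16.4)/20 = 47.7°C ✓
GC clamp: 3' end CC has 2 G/C ✓
length: length 20 ✓
homopolymer run: longest run = 4 ✓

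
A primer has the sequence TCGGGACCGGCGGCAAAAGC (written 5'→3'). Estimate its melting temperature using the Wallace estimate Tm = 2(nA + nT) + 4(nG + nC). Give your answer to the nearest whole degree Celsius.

Base counts: A=5, T=1, G=8, C=6 (length 20).
Tm = 2·(5+1) + 4·(8+6) = 2·6 + 4·14 = 12 + 56 = 68°C.

68°C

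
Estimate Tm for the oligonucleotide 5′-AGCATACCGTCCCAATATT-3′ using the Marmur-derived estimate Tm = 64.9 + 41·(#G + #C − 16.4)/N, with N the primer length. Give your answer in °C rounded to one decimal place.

46.8°C

Base counts: A=6, T=5, G=2, C=6; G+C = 8, N = 19.
Tm = 64.9 + 41·(8 − 16.4)/19 = 64.9 + -344.40/19 = 46.8°C.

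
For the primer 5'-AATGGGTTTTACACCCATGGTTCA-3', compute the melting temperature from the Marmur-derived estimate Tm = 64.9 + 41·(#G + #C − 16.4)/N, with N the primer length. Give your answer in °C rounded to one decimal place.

54.0°C

Base counts: A=6, T=8, G=5, C=5; G+C = 10, N = 24.
Tm = 64.9 + 41·(10 − 16.4)/24 = 64.9 + -262.40/24 = 54.0°C.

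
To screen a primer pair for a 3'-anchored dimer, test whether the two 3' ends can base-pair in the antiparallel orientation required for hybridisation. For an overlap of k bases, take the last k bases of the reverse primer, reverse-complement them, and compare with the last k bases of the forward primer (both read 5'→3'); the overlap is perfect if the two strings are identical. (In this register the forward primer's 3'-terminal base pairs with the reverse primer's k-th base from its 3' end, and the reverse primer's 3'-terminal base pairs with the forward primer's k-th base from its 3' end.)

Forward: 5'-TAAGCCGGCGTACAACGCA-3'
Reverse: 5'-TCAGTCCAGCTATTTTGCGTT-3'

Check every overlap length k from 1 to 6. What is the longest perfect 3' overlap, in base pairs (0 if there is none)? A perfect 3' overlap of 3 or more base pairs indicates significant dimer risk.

Longest perfect overlap: 6 complementary base pairs; significant dimer risk (threshold 3).

Last 6 bases (5'→3') — forward …AACGCA, reverse …TGCGTT.
Reverse complement of the reverse primer's last 6 bases: AACGCA; its first k bases are the reverse complement of the reverse primer's last k bases, so a perfect k-base overlap needs the forward primer's last k bases to equal them.
Comparing (forward last k vs required): k=1: A vs A ✓; k=2: CA vs AA ✗; k=3: GCA vs AAC ✗; k=4: CGCA vs AACG ✗; k=5: ACGCA vs AACGC ✗; k=6: AACGCA vs AACGCA ✓.
Perfect overlaps at k = 1, 6; the largest is 6.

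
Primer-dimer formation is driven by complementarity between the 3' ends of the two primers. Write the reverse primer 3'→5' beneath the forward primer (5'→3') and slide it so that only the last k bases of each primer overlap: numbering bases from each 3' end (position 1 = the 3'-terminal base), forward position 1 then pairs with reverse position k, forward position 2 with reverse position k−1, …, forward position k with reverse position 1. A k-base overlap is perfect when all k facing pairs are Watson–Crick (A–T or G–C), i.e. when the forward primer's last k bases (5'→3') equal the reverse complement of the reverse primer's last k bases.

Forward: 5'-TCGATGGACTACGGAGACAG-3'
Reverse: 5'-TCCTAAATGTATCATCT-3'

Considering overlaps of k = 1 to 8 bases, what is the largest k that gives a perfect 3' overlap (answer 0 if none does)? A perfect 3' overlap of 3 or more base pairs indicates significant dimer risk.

Longest perfect overlap: 2 complementary base pairs; below the dimer-risk threshold (threshold 3).

Last 8 bases (5'→3') — forward …GGAGACAG, reverse …TATCATCT.
Reverse complement of the reverse primer's last 8 bases: AGATGATA; its first k bases are the reverse complement of the reverse primer's last k bases, so a perfect k-base overlap needs the forward primer's last k bases to equal them.
Comparing (forward last k vs required): k=1: G vs A ✗; k=2: AG vs AG ✓; k=3: CAG vs AGA ✗; k=4: ACAG vs AGAT ✗; k=5: GACAG vs AGATG ✗; k=6: AGACAG vs AGATGA ✗; k=7: GAGACAG vs AGATGAT ✗; k=8: GGAGACAG vs AGATGATA ✗.
Only k = 2 is perfect, so the longest perfect 3' overlap is 2.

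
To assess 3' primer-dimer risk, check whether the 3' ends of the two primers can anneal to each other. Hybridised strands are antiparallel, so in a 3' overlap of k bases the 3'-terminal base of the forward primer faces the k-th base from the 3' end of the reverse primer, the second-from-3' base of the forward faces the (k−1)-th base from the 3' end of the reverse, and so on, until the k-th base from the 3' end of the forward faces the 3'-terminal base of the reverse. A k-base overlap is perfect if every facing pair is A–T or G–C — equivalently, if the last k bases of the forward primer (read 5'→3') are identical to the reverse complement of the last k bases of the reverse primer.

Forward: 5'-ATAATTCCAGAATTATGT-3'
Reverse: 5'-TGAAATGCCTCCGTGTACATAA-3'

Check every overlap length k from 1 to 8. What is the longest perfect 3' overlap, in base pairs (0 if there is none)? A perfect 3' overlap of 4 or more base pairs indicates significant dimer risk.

Longest perfect overlap: 6 complementary base pairs; significant dimer risk (threshold 4).

Last 8 bases (5'→3') — forward …AATTATGT, reverse …GTACATAA.
Reverse complement of the reverse primer's last 8 bases: TTATGTAC; its first k bases are the reverse complement of the reverse primer's last k bases, so a perfect k-base overlap needs the forward primer's last k bases to equal them.
Comparing (forward last k vs required): k=1: T vs T ✓; k=2: GT vs TT ✗; k=3: TGT vs TTA ✗; k=4: ATGT vs TTAT ✗; k=5: TATGT vs TTATG ✗; k=6: TTATGT vs TTATGT ✓; k=7: ATTATGT vs TTATGTA ✗; k=8: AATTATGT vs TTATGTAC ✗.
Perfect overlaps at k = 1, 6; the largest is 6.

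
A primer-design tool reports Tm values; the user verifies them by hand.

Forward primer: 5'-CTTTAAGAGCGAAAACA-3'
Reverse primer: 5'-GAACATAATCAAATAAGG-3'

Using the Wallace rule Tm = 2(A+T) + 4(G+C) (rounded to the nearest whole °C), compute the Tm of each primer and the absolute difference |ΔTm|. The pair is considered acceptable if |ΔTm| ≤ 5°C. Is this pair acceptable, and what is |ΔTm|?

|ΔTm| = 0°C; the pair is acceptable.

Forward: A=8 T=3 G=3 C=3 → Tm = 2·11 + 4·6 = 46°C.
Reverse: A=10 T=3 G=3 C=2 → Tm = 2·13 + 4·5 = 46°C.
|ΔTm| = |46 − 46| = 0°C, ≤ 5°C.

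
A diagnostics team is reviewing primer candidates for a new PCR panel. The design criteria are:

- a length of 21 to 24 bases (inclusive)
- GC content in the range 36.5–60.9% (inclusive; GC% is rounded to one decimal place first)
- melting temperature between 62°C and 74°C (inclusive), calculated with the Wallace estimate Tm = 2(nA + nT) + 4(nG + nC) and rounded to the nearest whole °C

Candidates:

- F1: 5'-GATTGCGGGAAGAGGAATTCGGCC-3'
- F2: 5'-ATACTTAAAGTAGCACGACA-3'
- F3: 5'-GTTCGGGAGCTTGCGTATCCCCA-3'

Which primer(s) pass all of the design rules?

F1 (24 nt, A=6 T=4 G=10 C=4): length 24 ✓; GC 14/24 = 58.3% ✓; Tm = 2·10 + 4·14 = 76°C, outside 62–74°C ✗ — fails.
F2 (20 nt, A=9 T=4 G=3 C=4): length 20, outside 21–24 ✗; GC 7/20 = 35.0%, outside 36.5–60.9% ✗; Tm = 2·13 + 4·7 = 54°C, outside 62–74°C ✗ — fails.
F3 (23 nt, A=3 T=6 G=7 C=7): length 23 ✓; GC 14/23 = 60.9% ✓; Tm = 2·9 + 4·14 = 74°C ✓ — passes.

F3 only.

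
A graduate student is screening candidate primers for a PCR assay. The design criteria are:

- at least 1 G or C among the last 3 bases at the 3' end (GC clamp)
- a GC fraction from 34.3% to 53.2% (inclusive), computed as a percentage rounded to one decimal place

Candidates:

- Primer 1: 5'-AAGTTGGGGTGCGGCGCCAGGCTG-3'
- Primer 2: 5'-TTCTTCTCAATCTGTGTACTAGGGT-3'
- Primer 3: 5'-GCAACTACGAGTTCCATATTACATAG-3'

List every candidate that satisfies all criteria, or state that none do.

Primer 2 and Primer 3.

Primer 1 (24 nt, A=3 T=4 G=12 C=5): 3' end CTG has 2 G/C ✓; GC 17/24 = 70.8%, outside 34.3–53.2% ✗ — fails.
Primer 2 (25 nt, A=4 T=11 G=5 C=5): 3' end GGT has 2 G/C ✓; GC 10/25 = 40.0% ✓ — passes.
Primer 3 (26 nt, A=9 T=7 G=4 C=6): 3' end TAG has 1 G/C ✓; GC 10/26 = 38.5% ✓ — passes.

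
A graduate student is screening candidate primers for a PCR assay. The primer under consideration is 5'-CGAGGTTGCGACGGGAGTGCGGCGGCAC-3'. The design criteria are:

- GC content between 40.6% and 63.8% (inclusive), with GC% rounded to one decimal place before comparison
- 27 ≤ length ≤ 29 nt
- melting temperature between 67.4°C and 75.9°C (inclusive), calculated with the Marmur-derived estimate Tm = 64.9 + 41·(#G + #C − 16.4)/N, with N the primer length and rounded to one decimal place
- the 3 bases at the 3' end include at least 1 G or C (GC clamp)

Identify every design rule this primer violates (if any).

Base counts: A=4, T=3, G=14, C=7 (length 28).
GC content: GC 21/28 = 75.0%, outside 40.6–63.8% ✗
length: length 28 ✓
Tm: Tm = 64.9 + 41·(21 − 16.4)/28 = 71.6°C ✓
GC clamp: 3' end CAC has 2 G/C ✓

Fails: GC content.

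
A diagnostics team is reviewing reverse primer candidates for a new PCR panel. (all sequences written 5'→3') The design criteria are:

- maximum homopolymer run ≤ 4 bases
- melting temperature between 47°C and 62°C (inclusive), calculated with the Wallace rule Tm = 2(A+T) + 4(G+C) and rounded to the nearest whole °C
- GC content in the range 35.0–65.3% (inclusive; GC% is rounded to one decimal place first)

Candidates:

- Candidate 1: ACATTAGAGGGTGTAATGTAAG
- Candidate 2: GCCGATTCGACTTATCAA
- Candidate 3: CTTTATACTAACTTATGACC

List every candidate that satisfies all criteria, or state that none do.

Candidate 1 (22 nt, A=8 T=6 G=7 C=1): longest run = 3 ✓; Tm = 2·14 + 4·8 = 60°C ✓; GC 8/22 = 36.4% ✓ — passes.
Candidate 2 (18 nt, A=5 T=5 G=3 C=5): longest run = 2 ✓; Tm = 2·10 + 4·8 = 52°C ✓; GC 8/18 = 44.4% ✓ — passes.
Candidate 3 (20 nt, A=6 T=8 G=1 C=5): longest run = 3 ✓; Tm = 2·14 + 4·6 = 52°C ✓; GC 6/20 = 30.0%, outside 35.0–65.3% ✗ — fails.

Candidate 1 and Candidate 2.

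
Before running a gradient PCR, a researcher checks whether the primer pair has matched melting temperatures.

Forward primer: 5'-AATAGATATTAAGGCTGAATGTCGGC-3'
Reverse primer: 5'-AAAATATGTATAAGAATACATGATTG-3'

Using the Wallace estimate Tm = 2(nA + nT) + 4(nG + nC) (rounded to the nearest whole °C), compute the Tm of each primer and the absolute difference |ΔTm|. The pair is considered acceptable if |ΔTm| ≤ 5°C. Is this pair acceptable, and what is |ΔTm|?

Forward: A=9 T=7 G=7 C=3 → Tm = 2·16 + 4·10 = 72°C.
Reverse: A=13 T=8 G=4 C=1 → Tm = 2·21 + 4·5 = 62°C.
|ΔTm| = |72 − 62| = 10°C, > 5°C.

|ΔTm| = 10°C; the pair is not acceptable.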